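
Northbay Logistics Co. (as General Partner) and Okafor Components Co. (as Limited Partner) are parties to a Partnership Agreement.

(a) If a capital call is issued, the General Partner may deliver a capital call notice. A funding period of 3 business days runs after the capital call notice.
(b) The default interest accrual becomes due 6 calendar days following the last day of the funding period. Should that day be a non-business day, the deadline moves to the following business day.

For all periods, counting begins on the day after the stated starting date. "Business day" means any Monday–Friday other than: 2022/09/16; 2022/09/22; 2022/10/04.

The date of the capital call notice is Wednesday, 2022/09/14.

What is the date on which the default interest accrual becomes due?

From Wednesday, 2022/09/14, 3 business days (Sep 15, Sep 19, Sep 20, skipping weekends and the listed holiday on Sep 16) brings us to Tuesday, 2022/09/20, which is the last day of the funding period.
The date on which the default interest accrual becomes due: 2022/09/20 + 6 days = 2022/09/26. 2022/09/26 is a Monday and is not a listed holiday, so no roll-forward applies.

2022/09/26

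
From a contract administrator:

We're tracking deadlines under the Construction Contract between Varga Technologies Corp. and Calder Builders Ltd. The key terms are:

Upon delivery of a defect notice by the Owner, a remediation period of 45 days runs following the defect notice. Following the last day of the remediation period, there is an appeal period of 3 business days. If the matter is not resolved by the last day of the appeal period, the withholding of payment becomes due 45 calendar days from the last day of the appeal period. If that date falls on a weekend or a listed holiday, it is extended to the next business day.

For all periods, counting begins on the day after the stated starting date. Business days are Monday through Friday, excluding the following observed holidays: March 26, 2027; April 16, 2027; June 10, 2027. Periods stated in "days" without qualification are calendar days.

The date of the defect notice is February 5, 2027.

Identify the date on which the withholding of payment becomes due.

May 10, 2027

Adding 45 calendar days to February 5, 2027 gives March 22, 2027, which is the last day of the remediation period.
The last day of the appeal period: 3 business days after Monday, March 22, 2027, skipping weekends — Mar 23, Mar 24, Mar 25 — lands on Thursday, March 25, 2027.
Adding 45 calendar days to March 25, 2027 gives May 9, 2027, which is the date on which the withholding of payment becomes due. That falls on a Sunday, so it rolls to the next business day, Monday, May 10, 2027.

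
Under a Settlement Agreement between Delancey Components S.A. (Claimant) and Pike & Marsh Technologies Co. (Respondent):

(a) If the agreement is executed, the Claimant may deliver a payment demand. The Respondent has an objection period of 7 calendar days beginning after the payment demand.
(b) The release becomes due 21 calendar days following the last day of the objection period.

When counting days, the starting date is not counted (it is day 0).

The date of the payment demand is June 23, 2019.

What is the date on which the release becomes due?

The last day of the objection period: 7 calendar days after June 23, 2019 is June 30, 2019.
The date on which the release becomes due: June 30, 2019 + 21 days = July 21, 2019.

July 21, 2019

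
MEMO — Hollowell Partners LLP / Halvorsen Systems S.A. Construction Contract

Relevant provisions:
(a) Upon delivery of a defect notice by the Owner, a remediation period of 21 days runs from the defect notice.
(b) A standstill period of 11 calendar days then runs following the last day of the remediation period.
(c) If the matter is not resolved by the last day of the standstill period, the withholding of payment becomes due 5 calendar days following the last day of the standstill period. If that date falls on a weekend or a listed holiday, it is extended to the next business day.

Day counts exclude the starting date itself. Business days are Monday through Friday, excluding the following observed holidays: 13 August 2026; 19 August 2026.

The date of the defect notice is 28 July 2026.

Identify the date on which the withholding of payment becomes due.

The last day of the remediation period: 21 calendar days after 28 July 2026 is 18 August 2026.
The last day of the standstill period: 18 August 2026 + 11 days = 29 August 2026.
The date on which the withholding of payment becomes due: 29 August 2026 + 5 days = 3 September 2026. 3 September 2026 is a Thursday and is not a listed holiday, so no roll-forward applies.

3 September 2026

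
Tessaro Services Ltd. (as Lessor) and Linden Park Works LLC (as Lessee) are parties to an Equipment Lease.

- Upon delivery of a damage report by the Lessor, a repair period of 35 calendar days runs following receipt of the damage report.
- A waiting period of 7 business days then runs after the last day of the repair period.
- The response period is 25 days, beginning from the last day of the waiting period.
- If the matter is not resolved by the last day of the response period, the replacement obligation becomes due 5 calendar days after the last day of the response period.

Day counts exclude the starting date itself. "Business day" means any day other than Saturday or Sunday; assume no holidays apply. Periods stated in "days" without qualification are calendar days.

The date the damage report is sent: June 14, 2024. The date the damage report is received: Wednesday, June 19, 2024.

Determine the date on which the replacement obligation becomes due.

Adding 35 calendar days to June 19, 2024 gives July 24, 2024, which is the last day of the repair period.
From Wednesday, July 24, 2024, 7 business days (Jul 25, Jul 26, Jul 29, Jul 30, Jul 31, Aug 1, Aug 2, skipping weekends) brings us to Friday, August 2, 2024, which is the last day of the waiting period.
The last day of the response period: 25 calendar days after August 2, 2024 is August 27, 2024.
The date on which the replacement obligation becomes due: August 27, 2024 + 5 days = September 1, 2024.

September 1, 2024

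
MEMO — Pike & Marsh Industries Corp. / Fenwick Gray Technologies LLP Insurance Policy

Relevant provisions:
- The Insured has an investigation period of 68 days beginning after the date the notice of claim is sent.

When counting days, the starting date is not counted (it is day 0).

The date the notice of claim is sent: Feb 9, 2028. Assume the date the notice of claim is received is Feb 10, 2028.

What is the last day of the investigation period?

Apr 17, 2028

The last day of the investigation period: 68 calendar days after Feb 9, 2028 is Apr 17, 2028.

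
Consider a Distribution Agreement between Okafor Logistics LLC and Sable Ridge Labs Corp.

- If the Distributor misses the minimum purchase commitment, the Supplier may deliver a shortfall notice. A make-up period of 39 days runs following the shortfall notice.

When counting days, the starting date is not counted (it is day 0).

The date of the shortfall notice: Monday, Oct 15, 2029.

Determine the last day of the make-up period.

The last day of the make-up period: Oct 15, 2029 + 39 days = Nov 23, 2029.

Nov 23, 2029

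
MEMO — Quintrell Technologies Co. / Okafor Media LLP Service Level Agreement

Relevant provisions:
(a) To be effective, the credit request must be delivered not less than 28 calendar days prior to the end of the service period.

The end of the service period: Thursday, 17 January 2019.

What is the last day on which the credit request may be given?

Counting back 28 calendar days from 17 January 2019 gives 20 December 2018.

20 December 2018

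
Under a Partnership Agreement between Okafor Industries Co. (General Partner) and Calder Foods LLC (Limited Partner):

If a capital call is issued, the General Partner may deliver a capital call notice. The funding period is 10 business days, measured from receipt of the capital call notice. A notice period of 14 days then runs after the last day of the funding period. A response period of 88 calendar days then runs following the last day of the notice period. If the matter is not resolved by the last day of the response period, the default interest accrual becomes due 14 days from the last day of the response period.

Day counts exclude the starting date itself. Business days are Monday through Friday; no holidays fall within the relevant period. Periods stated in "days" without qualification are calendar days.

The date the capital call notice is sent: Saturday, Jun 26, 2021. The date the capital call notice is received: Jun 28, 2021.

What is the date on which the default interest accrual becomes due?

Nov 5, 2021

From Monday, Jun 28, 2021, 10 business days (Jun 29, Jun 30, Jul 1, Jul 2, Jul 5, Jul 6, Jul 7, Jul 8, Jul 9, Jul 12, skipping weekends) brings us to Monday, Jul 12, 2021, which is the last day of the funding period.
The last day of the notice period: 14 calendar days after Jul 12, 2021 is Jul 26, 2021.
The last day of the response period: 88 calendar days after Jul 26, 2021 is Oct 22, 2021.
The date on which the default interest accrual becomes due: 14 calendar days after Oct 22, 2021 is Nov 5, 2021.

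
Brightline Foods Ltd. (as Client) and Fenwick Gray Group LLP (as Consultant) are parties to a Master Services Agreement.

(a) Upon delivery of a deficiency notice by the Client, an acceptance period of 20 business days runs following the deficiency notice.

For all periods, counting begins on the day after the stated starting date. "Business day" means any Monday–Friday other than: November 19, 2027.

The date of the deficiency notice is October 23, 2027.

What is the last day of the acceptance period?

November 22, 2027

The last day of the acceptance period: counting 20 business days from Saturday, October 23, 2027 (Oct 25, Oct 26, Oct 27, Oct 28, …, Nov 17, Nov 18, Nov 22, skipping weekends and the listed holiday on Nov 19) reaches Monday, November 22, 2027.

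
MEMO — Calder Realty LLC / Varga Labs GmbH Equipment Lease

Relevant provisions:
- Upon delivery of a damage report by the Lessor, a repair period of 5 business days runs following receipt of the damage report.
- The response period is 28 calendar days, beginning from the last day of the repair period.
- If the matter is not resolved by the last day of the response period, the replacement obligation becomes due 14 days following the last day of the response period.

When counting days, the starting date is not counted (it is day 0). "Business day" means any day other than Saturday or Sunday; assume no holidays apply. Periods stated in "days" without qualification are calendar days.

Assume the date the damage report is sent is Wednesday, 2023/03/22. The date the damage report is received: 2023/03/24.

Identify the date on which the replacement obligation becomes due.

From Friday, 2023/03/24, 5 business days (Mar 27, Mar 28, Mar 29, Mar 30, Mar 31, skipping weekends) brings us to Friday, 2023/03/31, which is the last day of the repair period.
Adding 28 calendar days to 2023/03/31 gives 2023/04/28, which is the last day of the response period.
Adding 14 calendar days to 2023/04/28 gives 2023/05/12, which is the date on which the replacement obligation becomes due.

2023/05/12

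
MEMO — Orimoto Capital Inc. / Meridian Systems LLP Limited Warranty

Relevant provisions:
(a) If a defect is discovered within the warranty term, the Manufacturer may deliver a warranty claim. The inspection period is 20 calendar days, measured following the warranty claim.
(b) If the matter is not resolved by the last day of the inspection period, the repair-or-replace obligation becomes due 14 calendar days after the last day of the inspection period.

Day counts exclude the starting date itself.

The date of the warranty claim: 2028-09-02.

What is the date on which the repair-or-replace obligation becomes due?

The last day of the inspection period: 2028-09-02 + 20 days = 2028-09-22.
The date on which the repair-or-replace obligation becomes due: 2028-09-22 + 14 days = 2028-10-06.

2028-10-06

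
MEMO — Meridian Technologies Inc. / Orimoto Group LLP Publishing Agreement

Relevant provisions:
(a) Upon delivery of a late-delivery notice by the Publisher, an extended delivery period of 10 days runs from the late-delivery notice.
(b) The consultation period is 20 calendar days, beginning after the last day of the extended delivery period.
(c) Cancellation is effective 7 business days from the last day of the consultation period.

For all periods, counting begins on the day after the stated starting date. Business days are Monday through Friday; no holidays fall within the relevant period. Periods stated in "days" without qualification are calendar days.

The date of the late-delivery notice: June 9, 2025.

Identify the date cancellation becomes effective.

July 18, 2025

The last day of the extended delivery period: 10 calendar days after June 9, 2025 is June 19, 2025.
The last day of the consultation period: June 19, 2025 + 20 days = July 9, 2025.
From Wednesday, July 9, 2025, 7 business days (Jul 10, Jul 11, Jul 14, Jul 15, Jul 16, Jul 17, Jul 18, skipping weekends) brings us to Friday, July 18, 2025, which is the date cancellation becomes effective.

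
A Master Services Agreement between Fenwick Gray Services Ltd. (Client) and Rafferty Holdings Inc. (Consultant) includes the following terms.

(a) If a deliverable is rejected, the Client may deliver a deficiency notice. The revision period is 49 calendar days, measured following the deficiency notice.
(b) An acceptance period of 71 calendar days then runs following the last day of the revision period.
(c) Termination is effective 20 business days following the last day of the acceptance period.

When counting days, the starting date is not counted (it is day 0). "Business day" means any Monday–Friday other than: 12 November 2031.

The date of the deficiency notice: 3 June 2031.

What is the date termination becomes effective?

29 October 2031

The last day of the revision period: 3 June 2031 + 49 days = 22 July 2031.
The last day of the acceptance period: 71 calendar days after 22 July 2031 is 1 October 2031.
The date termination becomes effective: counting 20 business days from Wednesday, 1 October 2031 (Oct 2, Oct 3, Oct 6, Oct 7, …, Oct 27, Oct 28, Oct 29, skipping weekends) reaches Wednesday, 29 October 2031.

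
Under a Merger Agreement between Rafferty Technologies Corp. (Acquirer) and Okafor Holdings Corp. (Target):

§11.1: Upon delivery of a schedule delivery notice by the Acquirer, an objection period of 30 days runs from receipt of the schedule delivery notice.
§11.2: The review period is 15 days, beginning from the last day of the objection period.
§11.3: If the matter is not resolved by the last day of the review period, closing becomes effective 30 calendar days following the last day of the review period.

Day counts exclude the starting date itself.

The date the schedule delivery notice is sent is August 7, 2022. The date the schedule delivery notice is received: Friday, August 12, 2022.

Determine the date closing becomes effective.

October 26, 2022

Adding 30 calendar days to August 12, 2022 gives September 11, 2022, which is the last day of the objection period.
Adding 15 calendar days to September 11, 2022 gives September 26, 2022, which is the last day of the review period.
Adding 30 calendar days to September 26, 2022 gives October 26, 2022, which is the date closing becomes effective.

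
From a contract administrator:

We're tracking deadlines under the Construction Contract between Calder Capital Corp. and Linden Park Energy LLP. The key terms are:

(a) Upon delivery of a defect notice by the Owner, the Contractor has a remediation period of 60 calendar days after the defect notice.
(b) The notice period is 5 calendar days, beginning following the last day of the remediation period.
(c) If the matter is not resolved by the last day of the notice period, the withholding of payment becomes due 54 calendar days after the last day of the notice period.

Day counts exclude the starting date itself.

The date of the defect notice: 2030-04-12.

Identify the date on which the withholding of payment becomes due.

The last day of the remediation period: 60 calendar days after 2030-04-12 is 2030-06-11.
The last day of the notice period: 5 calendar days after 2030-06-11 is 2030-06-16.
Adding 54 calendar days to 2030-06-16 gives 2030-08-09, which is the date on which the withholding of payment becomes due.

2030-08-09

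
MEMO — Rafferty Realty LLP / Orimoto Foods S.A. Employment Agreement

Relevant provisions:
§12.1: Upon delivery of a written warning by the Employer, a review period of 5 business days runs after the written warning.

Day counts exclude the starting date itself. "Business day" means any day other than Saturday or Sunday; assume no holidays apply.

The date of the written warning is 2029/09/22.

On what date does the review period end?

2029/09/28

From Saturday, 2029/09/22, 5 business days (Sep 24, Sep 25, Sep 26, Sep 27, Sep 28, skipping weekends) brings us to Friday, 2029/09/28, which is the last day of the review period.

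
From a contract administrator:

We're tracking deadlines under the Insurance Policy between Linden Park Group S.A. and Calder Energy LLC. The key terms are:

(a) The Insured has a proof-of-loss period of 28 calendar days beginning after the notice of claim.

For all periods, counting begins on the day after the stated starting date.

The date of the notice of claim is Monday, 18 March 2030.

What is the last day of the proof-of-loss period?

15 April 2030

Adding 28 calendar days to 18 March 2030 gives 15 April 2030, which is the last day of the proof-of-loss period.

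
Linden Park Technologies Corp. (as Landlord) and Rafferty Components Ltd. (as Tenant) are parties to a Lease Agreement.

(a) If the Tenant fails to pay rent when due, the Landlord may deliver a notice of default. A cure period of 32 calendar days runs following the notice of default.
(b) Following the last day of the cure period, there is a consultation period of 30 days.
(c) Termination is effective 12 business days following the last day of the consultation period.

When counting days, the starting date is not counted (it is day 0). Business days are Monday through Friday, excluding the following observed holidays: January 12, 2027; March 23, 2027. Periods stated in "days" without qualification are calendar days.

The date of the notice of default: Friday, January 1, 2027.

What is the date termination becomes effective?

Adding 32 calendar days to January 1, 2027 gives February 2, 2027, which is the last day of the cure period.
Adding 30 calendar days to February 2, 2027 gives March 4, 2027, which is the last day of the consultation period.
From Thursday, March 4, 2027, 12 business days (Mar 5, Mar 8, Mar 9, Mar 10, …, Mar 18, Mar 19, Mar 22, skipping weekends) brings us to Monday, March 22, 2027, which is the date termination becomes effective.

March 22, 2027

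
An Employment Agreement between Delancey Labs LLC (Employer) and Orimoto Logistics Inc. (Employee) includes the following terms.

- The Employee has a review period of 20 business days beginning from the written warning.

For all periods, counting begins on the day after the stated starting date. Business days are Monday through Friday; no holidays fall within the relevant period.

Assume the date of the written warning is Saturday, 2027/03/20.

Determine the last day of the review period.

2027/04/16

The last day of the review period: counting 20 business days from Saturday, 2027/03/20 (Mar 22, Mar 23, Mar 24, Mar 25, …, Apr 14, Apr 15, Apr 16, skipping weekends) reaches Friday, 2027/04/16.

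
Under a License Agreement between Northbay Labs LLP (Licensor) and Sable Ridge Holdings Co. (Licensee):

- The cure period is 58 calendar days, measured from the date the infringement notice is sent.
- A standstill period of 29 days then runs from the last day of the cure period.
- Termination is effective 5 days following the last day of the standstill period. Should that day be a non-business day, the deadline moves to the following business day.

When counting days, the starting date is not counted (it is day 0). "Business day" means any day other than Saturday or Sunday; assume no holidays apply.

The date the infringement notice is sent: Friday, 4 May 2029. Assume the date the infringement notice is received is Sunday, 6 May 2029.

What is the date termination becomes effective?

6 August 2029

Adding 58 calendar days to 4 May 2029 gives 1 July 2029, which is the last day of the cure period.
Adding 29 calendar days to 1 July 2029 gives 30 July 2029, which is the last day of the standstill period.
The date termination becomes effective: 5 calendar days after 30 July 2029 is 4 August 2029. That falls on a Saturday, so it rolls to the next business day, Monday, 6 August 2029.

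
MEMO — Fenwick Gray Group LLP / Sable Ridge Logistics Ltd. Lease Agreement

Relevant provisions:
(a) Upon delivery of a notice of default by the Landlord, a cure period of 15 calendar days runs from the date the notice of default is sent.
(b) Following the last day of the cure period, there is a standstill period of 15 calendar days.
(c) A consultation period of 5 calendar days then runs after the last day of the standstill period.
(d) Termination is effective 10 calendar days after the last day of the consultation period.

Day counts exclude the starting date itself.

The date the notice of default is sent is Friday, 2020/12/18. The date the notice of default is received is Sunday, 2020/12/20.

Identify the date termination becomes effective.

2021/02/01

The last day of the cure period: 15 calendar days after 2020/12/18 is 2021/01/02.
The last day of the standstill period: 15 calendar days after 2021/01/02 is 2021/01/17.
Adding 5 calendar days to 2021/01/17 gives 2021/01/22, which is the last day of the consultation period.
The date termination becomes effective: 10 calendar days after 2021/01/22 is 2021/02/01.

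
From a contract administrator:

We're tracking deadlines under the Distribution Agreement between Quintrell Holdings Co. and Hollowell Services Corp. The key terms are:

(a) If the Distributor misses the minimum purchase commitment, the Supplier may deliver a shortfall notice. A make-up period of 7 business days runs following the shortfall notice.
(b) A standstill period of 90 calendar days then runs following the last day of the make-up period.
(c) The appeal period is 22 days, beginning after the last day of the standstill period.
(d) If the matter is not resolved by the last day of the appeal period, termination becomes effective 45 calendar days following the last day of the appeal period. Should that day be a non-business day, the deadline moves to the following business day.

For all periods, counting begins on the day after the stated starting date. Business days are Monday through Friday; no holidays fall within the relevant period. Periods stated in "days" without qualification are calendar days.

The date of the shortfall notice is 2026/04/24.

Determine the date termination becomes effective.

2026/10/09

From Friday, 2026/04/24, 7 business days (Apr 27, Apr 28, Apr 29, Apr 30, May 1, May 4, May 5, skipping weekends) brings us to Tuesday, 2026/05/05, which is the last day of the make-up period.
The last day of the standstill period: 90 calendar days after 2026/05/05 is 2026/08/03.
The last day of the appeal period: 22 calendar days after 2026/08/03 is 2026/08/25.
Adding 45 calendar days to 2026/08/25 gives 2026/10/09, which is the date termination becomes effective. 2026/10/09 is a Friday, so no roll-forward applies.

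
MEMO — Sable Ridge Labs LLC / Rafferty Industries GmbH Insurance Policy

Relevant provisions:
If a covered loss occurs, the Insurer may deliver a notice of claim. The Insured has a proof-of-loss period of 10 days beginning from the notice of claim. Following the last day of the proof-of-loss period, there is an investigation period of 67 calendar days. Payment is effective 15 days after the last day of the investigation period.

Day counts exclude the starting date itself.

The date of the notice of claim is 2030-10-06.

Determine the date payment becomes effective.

The last day of the proof-of-loss period: 2030-10-06 + 10 days = 2030-10-16.
Adding 67 calendar days to 2030-10-16 gives 2030-12-22, which is the last day of the investigation period.
The date payment becomes effective: 2030-12-22 + 15 days = 2031-01-06.

2031-01-06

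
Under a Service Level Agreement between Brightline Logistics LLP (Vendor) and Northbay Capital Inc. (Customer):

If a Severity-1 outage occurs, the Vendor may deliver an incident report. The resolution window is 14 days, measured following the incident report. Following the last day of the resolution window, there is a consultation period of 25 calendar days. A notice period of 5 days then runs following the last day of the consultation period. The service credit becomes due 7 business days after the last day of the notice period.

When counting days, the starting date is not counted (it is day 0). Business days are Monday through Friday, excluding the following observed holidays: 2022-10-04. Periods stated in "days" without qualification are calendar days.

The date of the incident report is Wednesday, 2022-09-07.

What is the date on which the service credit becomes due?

2022-11-01

The last day of the resolution window: 14 calendar days after 2022-09-07 is 2022-09-21.
The last day of the consultation period: 2022-09-21 + 25 days = 2022-10-16.
Adding 5 calendar days to 2022-10-16 gives 2022-10-21, which is the last day of the notice period.
From Friday, 2022-10-21, 7 business days (Oct 24, Oct 25, Oct 26, Oct 27, Oct 28, Oct 31, Nov 1, skipping weekends) brings us to Tuesday, 2022-11-01, which is the date on which the service credit becomes due.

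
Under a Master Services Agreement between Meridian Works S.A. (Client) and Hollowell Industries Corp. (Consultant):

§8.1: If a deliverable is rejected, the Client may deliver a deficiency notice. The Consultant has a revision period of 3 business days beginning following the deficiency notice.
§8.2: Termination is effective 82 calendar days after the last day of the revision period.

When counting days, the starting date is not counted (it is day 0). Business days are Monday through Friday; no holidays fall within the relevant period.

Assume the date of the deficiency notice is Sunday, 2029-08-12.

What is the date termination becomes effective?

From Sunday, 2029-08-12, 3 business days (Aug 13, Aug 14, Aug 15, skipping weekends) brings us to Wednesday, 2029-08-15, which is the last day of the revision period.
Adding 82 calendar days to 2029-08-15 gives 2029-11-05, which is the date termination becomes effective.

2029-11-05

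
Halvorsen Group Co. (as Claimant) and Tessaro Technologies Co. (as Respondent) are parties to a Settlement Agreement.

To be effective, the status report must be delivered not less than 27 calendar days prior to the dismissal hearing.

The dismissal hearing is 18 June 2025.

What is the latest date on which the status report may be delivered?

22 May 2025

Counting back 27 calendar days from 18 June 2025 gives 22 May 2025.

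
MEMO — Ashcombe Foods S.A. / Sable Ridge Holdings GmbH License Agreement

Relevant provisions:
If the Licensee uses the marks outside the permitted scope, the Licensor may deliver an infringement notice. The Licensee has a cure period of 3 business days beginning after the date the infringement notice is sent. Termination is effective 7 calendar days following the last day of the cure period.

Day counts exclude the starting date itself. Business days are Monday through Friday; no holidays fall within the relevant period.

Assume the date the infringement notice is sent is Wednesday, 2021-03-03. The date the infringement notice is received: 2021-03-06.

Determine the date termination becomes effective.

2021-03-15

The last day of the cure period: counting 3 business days from Wednesday, 2021-03-03 (Mar 4, Mar 5, Mar 8, skipping weekends) reaches Monday, 2021-03-08.
The date termination becomes effective: 7 calendar days after 2021-03-08 is 2021-03-15.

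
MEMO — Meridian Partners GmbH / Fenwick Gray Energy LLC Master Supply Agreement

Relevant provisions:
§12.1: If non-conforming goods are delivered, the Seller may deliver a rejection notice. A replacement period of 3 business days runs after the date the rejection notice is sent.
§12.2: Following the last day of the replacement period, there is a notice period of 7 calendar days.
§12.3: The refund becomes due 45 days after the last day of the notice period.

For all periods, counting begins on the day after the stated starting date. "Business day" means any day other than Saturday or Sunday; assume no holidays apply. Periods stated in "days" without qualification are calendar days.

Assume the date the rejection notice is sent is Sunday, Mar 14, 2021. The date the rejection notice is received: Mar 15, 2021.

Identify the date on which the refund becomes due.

From Sunday, Mar 14, 2021, 3 business days (Mar 15, Mar 16, Mar 17, skipping weekends) brings us to Wednesday, Mar 17, 2021, which is the last day of the replacement period.
Adding 7 calendar days to Mar 17, 2021 gives Mar 24, 2021, which is the last day of the notice period.
Adding 45 calendar days to Mar 24, 2021 gives May 8, 2021, which is the date on which the refund becomes due.

May 8, 2021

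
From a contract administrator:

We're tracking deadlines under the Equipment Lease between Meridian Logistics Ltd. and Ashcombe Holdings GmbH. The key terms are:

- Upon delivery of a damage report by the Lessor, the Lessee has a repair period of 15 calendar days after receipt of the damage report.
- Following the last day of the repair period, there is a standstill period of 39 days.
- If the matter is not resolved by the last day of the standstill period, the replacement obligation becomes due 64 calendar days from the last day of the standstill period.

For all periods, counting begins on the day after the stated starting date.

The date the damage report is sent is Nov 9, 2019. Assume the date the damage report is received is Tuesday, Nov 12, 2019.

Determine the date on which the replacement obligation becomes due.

Mar 9, 2020

The last day of the repair period: Nov 12, 2019 + 15 days = Nov 27, 2019.
The last day of the standstill period: 39 calendar days after Nov 27, 2019 is Jan 5, 2020.
The date on which the replacement obligation becomes due: 64 calendar days after Jan 5, 2020 is Mar 9, 2020.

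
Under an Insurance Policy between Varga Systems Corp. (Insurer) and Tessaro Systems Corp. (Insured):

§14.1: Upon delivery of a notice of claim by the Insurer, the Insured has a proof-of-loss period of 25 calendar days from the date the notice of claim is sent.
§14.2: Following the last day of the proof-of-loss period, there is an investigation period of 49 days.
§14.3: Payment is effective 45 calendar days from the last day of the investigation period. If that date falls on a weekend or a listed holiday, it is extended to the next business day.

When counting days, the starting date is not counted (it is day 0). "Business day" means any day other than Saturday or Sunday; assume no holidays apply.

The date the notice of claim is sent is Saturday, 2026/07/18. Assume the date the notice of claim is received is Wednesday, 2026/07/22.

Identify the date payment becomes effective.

2026/11/16

The last day of the proof-of-loss period: 25 calendar days after 2026/07/18 is 2026/08/12.
Adding 49 calendar days to 2026/08/12 gives 2026/09/30, which is the last day of the investigation period.
The date payment becomes effective: 45 calendar days after 2026/09/30 is 2026/11/14. That falls on a Saturday, so it rolls to the next business day, Monday, 2026/11/16.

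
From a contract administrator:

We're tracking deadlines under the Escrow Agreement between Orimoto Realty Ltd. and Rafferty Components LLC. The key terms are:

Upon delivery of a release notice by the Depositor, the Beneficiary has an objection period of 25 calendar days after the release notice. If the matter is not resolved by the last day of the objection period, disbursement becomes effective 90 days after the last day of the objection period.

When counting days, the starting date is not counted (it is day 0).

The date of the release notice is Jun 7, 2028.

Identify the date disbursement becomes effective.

The last day of the objection period: 25 calendar days after Jun 7, 2028 is Jul 2, 2028.
The date disbursement becomes effective: 90 calendar days after Jul 2, 2028 is Sep 30, 2028.

Sep 30, 2028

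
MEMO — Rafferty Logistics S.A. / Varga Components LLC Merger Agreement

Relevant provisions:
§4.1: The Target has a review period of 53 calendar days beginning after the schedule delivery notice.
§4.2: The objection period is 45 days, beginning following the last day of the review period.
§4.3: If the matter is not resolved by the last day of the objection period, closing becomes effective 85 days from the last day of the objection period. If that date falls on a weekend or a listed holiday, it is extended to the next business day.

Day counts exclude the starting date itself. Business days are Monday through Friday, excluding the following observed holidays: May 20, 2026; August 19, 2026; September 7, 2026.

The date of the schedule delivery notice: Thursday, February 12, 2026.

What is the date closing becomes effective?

August 14, 2026

The last day of the review period: February 12, 2026 + 53 days = April 6, 2026.
Adding 45 calendar days to April 6, 2026 gives May 21, 2026, which is the last day of the objection period.
The date closing becomes effective: 85 calendar days after May 21, 2026 is August 14, 2026. August 14, 2026 is a Friday and is not a listed holiday, so no roll-forward applies.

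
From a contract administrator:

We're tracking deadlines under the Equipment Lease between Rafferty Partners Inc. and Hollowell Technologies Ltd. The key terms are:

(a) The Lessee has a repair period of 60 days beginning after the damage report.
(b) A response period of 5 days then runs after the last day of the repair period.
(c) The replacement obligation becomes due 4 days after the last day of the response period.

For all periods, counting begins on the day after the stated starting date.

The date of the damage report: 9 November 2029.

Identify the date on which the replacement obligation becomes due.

17 January 2030

The last day of the repair period: 60 calendar days after 9 November 2029 is 8 January 2030.
The last day of the response period: 8 January 2030 + 5 days = 13 January 2030.
Adding 4 calendar days to 13 January 2030 gives 17 January 2030, which is the date on which the replacement obligation becomes due.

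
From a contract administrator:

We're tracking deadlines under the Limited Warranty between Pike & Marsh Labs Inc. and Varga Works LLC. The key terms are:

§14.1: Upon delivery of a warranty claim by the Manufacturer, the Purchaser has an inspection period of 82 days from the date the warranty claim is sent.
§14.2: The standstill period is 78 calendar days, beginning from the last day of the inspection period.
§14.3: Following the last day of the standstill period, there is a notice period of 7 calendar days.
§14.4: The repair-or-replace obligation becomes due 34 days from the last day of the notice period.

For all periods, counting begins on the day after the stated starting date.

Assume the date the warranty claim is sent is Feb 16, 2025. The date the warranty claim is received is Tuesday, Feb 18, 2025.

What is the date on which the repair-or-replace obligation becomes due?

Sep 5, 2025

The last day of the inspection period: 82 calendar days after Feb 16, 2025 is May 9, 2025.
The last day of the standstill period: May 9, 2025 + 78 days = Jul 26, 2025.
Adding 7 calendar days to Jul 26, 2025 gives Aug 2, 2025, which is the last day of the notice period.
Adding 34 calendar days to Aug 2, 2025 gives Sep 5, 2025, which is the date on which the repair-or-replace obligation becomes due.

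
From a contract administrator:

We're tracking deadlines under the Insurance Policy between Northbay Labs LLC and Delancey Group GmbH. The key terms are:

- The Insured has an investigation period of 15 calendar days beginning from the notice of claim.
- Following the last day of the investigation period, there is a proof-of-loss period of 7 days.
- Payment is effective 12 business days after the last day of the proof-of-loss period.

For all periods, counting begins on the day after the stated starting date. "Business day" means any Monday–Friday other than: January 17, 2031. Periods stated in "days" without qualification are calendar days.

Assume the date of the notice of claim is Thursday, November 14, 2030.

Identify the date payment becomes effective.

December 24, 2030

The last day of the investigation period: 15 calendar days after November 14, 2030 is November 29, 2030.
Adding 7 calendar days to November 29, 2030 gives December 6, 2030, which is the last day of the proof-of-loss period.
The date payment becomes effective: counting 12 business days from Friday, December 6, 2030 (Dec 9, Dec 10, Dec 11, Dec 12, …, Dec 20, Dec 23, Dec 24, skipping weekends) reaches Tuesday, December 24, 2030.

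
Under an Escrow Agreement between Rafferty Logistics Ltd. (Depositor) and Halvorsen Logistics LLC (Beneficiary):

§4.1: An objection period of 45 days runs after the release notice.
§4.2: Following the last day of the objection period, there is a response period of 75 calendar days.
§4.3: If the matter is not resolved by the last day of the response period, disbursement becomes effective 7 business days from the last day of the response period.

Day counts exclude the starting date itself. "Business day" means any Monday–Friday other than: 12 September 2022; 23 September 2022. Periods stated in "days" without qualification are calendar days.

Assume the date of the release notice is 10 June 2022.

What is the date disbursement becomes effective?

18 October 2022

The last day of the objection period: 10 June 2022 + 45 days = 25 July 2022.
The last day of the response period: 75 calendar days after 25 July 2022 is 8 October 2022.
The date disbursement becomes effective: counting 7 business days from Saturday, 8 October 2022 (Oct 10, Oct 11, Oct 12, Oct 13, Oct 14, Oct 17, Oct 18, skipping weekends) reaches Tuesday, 18 October 2022.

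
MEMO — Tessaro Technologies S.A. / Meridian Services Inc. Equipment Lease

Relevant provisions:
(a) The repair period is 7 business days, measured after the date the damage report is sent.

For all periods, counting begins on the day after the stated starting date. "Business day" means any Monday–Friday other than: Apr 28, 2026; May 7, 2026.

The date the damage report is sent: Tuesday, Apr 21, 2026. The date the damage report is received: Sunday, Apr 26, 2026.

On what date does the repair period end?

The last day of the repair period: counting 7 business days from Tuesday, Apr 21, 2026 (Apr 22, Apr 23, Apr 24, Apr 27, Apr 29, Apr 30, May 1, skipping weekends and the listed holiday on Apr 28) reaches Friday, May 1, 2026.

May 1, 2026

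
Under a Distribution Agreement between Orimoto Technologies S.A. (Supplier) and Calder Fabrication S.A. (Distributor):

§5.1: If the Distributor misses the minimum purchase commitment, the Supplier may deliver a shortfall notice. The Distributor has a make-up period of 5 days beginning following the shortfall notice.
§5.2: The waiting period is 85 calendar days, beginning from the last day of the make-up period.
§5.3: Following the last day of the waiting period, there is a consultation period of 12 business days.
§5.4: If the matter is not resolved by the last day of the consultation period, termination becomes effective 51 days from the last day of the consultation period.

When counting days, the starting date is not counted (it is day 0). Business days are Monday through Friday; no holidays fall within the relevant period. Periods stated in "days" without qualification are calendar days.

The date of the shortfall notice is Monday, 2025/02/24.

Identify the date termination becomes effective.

2025/07/31

Adding 5 calendar days to 2025/02/24 gives 2025/03/01, which is the last day of the make-up period.
Adding 85 calendar days to 2025/03/01 gives 2025/05/25, which is the last day of the waiting period.
The last day of the consultation period: counting 12 business days from Sunday, 2025/05/25 (May 26, May 27, May 28, May 29, …, Jun 6, Jun 9, Jun 10, skipping weekends) reaches Tuesday, 2025/06/10.
Adding 51 calendar days to 2025/06/10 gives 2025/07/31, which is the date termination becomes effective.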